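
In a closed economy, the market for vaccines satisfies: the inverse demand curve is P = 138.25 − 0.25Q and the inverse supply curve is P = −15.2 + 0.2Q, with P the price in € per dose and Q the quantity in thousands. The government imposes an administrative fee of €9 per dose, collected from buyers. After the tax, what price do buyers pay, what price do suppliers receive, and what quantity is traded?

Inverting to Q(P) form: Qd = 553 − 4P; Qs = 5P + 76.
Without the tax, 553 − 4P = 5P + 76 gives 9P = 477, so P* = €53 and Q* = 341.
With the tax collected from buyers, demand (in seller-price terms) shifts: Qd = 553 − 4(P + 9).
Solving gives Q = 321 with buyers paying €58 and suppliers receiving €49 (the €9 wedge).

Buyers pay €58; suppliers receive €49; quantity = 321.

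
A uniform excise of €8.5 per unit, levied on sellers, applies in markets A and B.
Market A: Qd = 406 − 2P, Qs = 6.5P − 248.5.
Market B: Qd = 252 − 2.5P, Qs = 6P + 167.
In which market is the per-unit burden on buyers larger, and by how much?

Market A, by €0.5.

Market A: pre-tax P* = €77, Q* = 252; post-tax Q = 239; per-unit burden on buyers = €6.5.
Market B: pre-tax P* = €10, Q* = 227; post-tax Q = 212; per-unit burden on buyers = €6.
Difference: €6.5 vs €6 → market A is larger by €0.5.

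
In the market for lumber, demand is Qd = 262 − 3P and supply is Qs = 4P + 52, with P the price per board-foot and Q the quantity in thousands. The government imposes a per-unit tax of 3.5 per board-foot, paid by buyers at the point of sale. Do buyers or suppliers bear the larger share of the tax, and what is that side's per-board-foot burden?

Buyers bear the larger share: 2 per board-foot.

Without the tax, 262 − 3P = 4P + 52 gives 7P = 210, so P* = 30 and Q* = 172.
With the tax collected from buyers, demand (in seller-price terms) shifts: Qd = 262 − 3(P + 3.5).
Solving gives Q = 166 with buyers paying 32 and suppliers receiving 28.5 (the 3.5 wedge).
Per-board-foot burden: buyers 2, suppliers 1.5.
Buyers take the larger share because demand is less price-elastic here (demand slope 3 vs supply slope 4).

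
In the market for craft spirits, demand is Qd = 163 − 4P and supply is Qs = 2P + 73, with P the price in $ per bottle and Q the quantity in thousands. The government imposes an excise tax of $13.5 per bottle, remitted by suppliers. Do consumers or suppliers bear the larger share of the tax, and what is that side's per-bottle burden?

Suppliers bear the larger share: $9 per bottle.

Before the tax: set 163 − 4P = 2P + 73 → P* = $15, Q* = 103.
With the tax collected from suppliers, supply shifts: Qs = 2(P − 13.5) + 73.
New equilibrium: consumers pay $19.5, suppliers receive $6, Q = 85. (Wedge: Pb − Ps = 13.5.)
Per-bottle burden: consumers $4.5, suppliers $9.
Suppliers take the larger share because supply is less price-elastic here (demand slope 4 vs supply slope 2).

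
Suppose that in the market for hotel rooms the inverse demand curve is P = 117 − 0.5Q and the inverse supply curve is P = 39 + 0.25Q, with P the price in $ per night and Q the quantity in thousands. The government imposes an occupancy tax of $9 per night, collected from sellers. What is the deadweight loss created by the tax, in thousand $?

Deadweight loss = $54 thousand.

Inverting to Q(P) form: Qd = 234 − 2P; Qs = 4P − 156.
Without the tax, 234 − 2P = 4P − 156 gives 6P = 390, so P* = $65 and Q* = 104.
With the tax collected from sellers, supply shifts: Qs = 4(P − 9) − 156.
Solving gives Q = 92 with buyers paying $71 and sellers receiving $62 (the $9 wedge).
Quantity falls by |ΔQ| = |104 − 92| = 12.
DWL = ½ · t · |ΔQ| = ½ · 9 · 12 = $54.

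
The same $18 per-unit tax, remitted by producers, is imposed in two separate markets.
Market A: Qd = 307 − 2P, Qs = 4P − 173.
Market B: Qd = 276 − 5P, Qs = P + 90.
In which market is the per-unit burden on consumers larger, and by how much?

Market A: pre-tax P* = $80, Q* = 147; post-tax Q = 123; per-unit burden on consumers = $12.
Market B: pre-tax P* = $31, Q* = 121; post-tax Q = 106; per-unit burden on consumers = $3.
Difference: $12 vs $3 → market A is larger by $9.

Market A, by $9.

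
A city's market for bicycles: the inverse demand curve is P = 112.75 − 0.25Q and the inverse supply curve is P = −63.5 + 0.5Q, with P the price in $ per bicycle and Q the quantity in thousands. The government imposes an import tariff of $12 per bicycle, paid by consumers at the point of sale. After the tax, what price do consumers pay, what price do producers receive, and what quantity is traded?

Inverting to Q(P) form: Qd = 451 − 4P; Qs = 2P + 127.
Before the tax: set 451 − 4P = 2P + 127 → P* = $54, Q* = 235.
With the tax collected from consumers, demand (in seller-price terms) shifts: Qd = 451 − 4(P + 12).
Solving gives Q = 219 with consumers paying $58 and producers receiving $46 (the $12 wedge).

Consumers pay $58; producers receive $46; quantity = 219.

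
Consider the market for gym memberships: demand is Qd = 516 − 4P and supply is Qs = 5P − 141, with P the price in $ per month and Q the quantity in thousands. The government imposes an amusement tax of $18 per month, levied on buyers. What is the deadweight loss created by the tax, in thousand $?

Deadweight loss = $360 thousand.

Without the tax, 516 − 4P = 5P − 141 gives 9P = 657, so P* = $73 and Q* = 224.
With the tax collected from buyers, demand (in seller-price terms) shifts: Qd = 516 − 4(P + 18).
New equilibrium: buyers pay $83, producers receive $65, Q = 184. (Wedge: Pb − Ps = 18.)
Quantity falls by |ΔQ| = |224 − 184| = 40.
DWL = ½ · t · |ΔQ| = ½ · 18 · 40 = $360.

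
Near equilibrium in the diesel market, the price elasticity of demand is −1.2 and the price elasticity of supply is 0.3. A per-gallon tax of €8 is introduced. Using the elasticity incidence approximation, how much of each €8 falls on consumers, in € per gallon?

Consumers bear ≈ €1.6 per gallon.

Incidence ratio: consumers' share ≈ εs / (εs + |εd|) = 0.3 / (0.3 + 1.2) = 0.2.
So consumers bear ≈ 0.2 × €8 = €1.6; producers bear €6.4.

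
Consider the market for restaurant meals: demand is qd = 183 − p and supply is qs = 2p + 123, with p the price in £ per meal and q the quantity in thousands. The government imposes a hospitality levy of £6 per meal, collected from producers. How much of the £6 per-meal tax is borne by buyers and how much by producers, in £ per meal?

Buyers bear £4 per meal; producers bear £2 per meal.

Before the tax: set 183 − p = 2p + 123 → p* = £20, q* = 163.
With the tax collected from producers, supply shifts: qs = 2(p − 6) + 123.
Solving gives q = 159 with buyers paying £24 and producers receiving £18 (the £6 wedge).
Burden on buyers: £4; on producers: £2. (They sum to £6.)
The less price-elastic side of the market bears the larger share of a per-unit tax.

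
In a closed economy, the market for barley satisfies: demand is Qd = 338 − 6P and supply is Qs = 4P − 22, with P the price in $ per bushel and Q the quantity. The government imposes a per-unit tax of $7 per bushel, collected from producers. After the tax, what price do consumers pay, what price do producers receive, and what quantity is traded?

Before the tax: set 338 − 6P = 4P − 22 → P* = $36, Q* = 122.
With the tax collected from producers, supply shifts: Qs = 4(P − 7) − 22.
New equilibrium: consumers pay $38.8, producers receive $31.8, Q = 105.2. (Wedge: Pb − Ps = 7.)

Consumers pay $38.8; producers receive $31.8; quantity = 105.2.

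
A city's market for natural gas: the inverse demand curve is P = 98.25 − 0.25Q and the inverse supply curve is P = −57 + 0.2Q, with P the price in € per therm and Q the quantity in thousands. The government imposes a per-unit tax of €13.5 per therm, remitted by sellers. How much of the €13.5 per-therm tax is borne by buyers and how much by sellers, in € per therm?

Buyers bear €7.5 per therm; sellers bear €6 per therm.

Rewrite in direct form: Qd = 393 − 4P and Qs = 5P + 285.
Before the tax: set 393 − 4P = 5P + 285 → P* = €12, Q* = 345.
With the tax collected from sellers, supply shifts: Qs = 5(P − 13.5) + 285.
Solving gives Q = 315 with buyers paying €19.5 and sellers receiving €6 (the €13.5 wedge).
Burden on buyers: €7.5; on sellers: €6. (They sum to €13.5.)
The less price-elastic side of the market bears the larger share of a per-unit tax.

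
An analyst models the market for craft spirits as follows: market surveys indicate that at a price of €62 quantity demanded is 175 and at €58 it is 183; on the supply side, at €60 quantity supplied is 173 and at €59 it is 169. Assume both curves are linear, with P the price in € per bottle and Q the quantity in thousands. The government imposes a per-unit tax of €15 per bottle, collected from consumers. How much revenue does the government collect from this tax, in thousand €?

Tax revenue = €2355 thousand.

Demand slope: (183 − 175)/(58 − 62) = -2, so Qd = 299 − 2P.
Supply slope: (169 − 173)/(59 − 60) = 4, so Qs = 4P − 67.
Before the tax: set 299 − 2P = 4P − 67 → P* = €61, Q* = 177.
With the tax collected from consumers, demand (in seller-price terms) shifts: Qd = 299 − 2(P + 15).
New equilibrium: consumers pay €71, producers receive €56, Q = 157. (Wedge: Pb − Ps = 15.)
Revenue = t · Q = 15 · 157 = €2355.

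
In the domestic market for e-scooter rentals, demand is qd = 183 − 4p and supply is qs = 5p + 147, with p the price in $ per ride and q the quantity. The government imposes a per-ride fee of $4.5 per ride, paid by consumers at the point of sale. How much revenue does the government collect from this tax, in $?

Tax revenue = $706.5.

Without the tax, 183 − 4p = 5p + 147 gives 9p = 36, so p* = $4 and q* = 167.
With the tax collected from consumers, demand (in seller-price terms) shifts: qd = 183 − 4(p + 4.5).
New equilibrium: consumers pay $6.5, suppliers receive $2, q = 157. (Wedge: pb − ps = 4.5.)
Revenue = t · Q = 4.5 · 157 = $706.5.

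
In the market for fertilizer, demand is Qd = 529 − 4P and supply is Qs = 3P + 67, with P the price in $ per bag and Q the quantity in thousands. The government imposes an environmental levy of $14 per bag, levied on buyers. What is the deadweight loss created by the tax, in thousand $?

Deadweight loss = $168 thousand.

Without the tax, 529 − 4P = 3P + 67 gives 7P = 462, so P* = $66 and Q* = 265.
With the tax collected from buyers, demand (in seller-price terms) shifts: Qd = 529 − 4(P + 14).
Solving gives Q = 241 with buyers paying $72 and producers receiving $58 (the $14 wedge).
Quantity falls by |ΔQ| = |265 − 241| = 24.
DWL = ½ · t · |ΔQ| = ½ · 14 · 24 = $168.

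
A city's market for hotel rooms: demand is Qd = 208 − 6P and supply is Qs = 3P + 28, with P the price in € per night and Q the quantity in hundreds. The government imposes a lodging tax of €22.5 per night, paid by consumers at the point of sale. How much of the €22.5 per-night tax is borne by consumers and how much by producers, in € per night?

Consumers bear €7.5 per night; producers bear €15 per night.

Before the tax: set 208 − 6P = 3P + 28 → P* = €20, Q* = 88.
With the tax collected from consumers, demand (in seller-price terms) shifts: Qd = 208 − 6(P + 22.5).
Solving gives Q = 43 with consumers paying €27.5 and producers receiving €5 (the €22.5 wedge).
Burden on consumers: €7.5; on producers: €15. (They sum to €22.5.)
The less price-elastic side of the market bears the larger share of a per-unit tax.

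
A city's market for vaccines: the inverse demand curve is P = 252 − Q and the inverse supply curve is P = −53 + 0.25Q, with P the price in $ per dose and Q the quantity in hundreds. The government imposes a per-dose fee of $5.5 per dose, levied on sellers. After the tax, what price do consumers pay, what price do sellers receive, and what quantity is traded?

Rewrite in direct form: Qd = 252 − P and Qs = 4P + 212.
Before the tax: set 252 − P = 4P + 212 → P* = $8, Q* = 244.
With the tax collected from sellers, supply shifts: Qs = 4(P − 5.5) + 212.
New equilibrium: consumers pay $12.4, sellers receive $6.9, Q = 239.6. (Wedge: Pb − Ps = 5.5.)

Consumers pay $12.4; sellers receive $6.9; quantity = 239.6.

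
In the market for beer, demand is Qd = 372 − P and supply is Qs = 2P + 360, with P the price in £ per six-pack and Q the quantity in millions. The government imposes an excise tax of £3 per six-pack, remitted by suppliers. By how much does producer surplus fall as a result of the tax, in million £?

Producer surplus falls by £367 million.

Before the tax: set 372 − P = 2P + 360 → P* = £4, Q* = 368.
With the tax collected from suppliers, supply shifts: Qs = 2(P − 3) + 360.
New equilibrium: consumers pay £6, suppliers receive £3, Q = 366. (Wedge: Pb − Ps = 3.)
ΔPS is the trapezoid between Q = 366 and Q = 368 of height £1: ½ · (368 + 366) · 1 = £367.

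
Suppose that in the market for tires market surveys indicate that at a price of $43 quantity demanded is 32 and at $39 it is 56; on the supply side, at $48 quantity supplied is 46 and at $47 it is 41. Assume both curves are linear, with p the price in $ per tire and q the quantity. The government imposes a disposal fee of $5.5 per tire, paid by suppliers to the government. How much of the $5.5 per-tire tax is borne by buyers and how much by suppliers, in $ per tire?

Demand slope: (56 − 32)/(39 − 43) = -6, so qd = 290 − 6p.
Supply slope: (41 − 46)/(47 − 48) = 5, so qs = 5p − 194.
Without the tax, 290 − 6p = 5p − 194 gives 11p = 484, so p* = $44 and q* = 26.
With the tax collected from suppliers, supply shifts: qs = 5(p − 5.5) − 194.
New equilibrium: buyers pay $46.5, suppliers receive $41, q = 11. (Wedge: pb − ps = 5.5.)
Burden on buyers: $2.5; on suppliers: $3. (They sum to $5.5.)
The less price-elastic side of the market bears the larger share of a per-unit tax.

Buyers bear $2.5 per tire; suppliers bear $3 per tire.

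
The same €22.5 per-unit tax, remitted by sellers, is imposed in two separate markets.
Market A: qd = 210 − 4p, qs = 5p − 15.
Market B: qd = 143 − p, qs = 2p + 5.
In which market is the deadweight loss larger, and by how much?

Market A: pre-tax p* = €25, q* = 110; post-tax q = 60; deadweight loss = €562.5.
Market B: pre-tax p* = €46, q* = 97; post-tax q = 82; deadweight loss = €168.75.
Difference: €562.5 vs €168.75 → market A is larger by €393.75.

Market A, by €393.75.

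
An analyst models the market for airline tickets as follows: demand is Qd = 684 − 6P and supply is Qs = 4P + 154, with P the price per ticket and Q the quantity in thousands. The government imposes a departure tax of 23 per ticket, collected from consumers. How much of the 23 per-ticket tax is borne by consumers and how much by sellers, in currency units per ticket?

Consumers bear 9.2 per ticket; sellers bear 13.8 per ticket.

Before the tax: set 684 − 6P = 4P + 154 → P* = 53, Q* = 366.
With the tax collected from consumers, demand (in seller-price terms) shifts: Qd = 684 − 6(P + 23).
New equilibrium: consumers pay 62.2, sellers receive 39.2, Q = 310.8. (Wedge: Pb − Ps = 23.)
Burden on consumers: 9.2; on sellers: 13.8. (They sum to 23.)
The less price-elastic side of the market bears the larger share of a per-unit tax.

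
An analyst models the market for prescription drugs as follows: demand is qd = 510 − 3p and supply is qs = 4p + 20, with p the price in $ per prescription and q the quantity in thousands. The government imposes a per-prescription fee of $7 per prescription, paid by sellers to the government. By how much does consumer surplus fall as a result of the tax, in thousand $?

Before the tax: set 510 − 3p = 4p + 20 → p* = $70, q* = 300.
With the tax collected from sellers, supply shifts: qs = 4(p − 7) + 20.
Solving gives q = 288 with buyers paying $74 and sellers receiving $67 (the $7 wedge).
ΔCS is the trapezoid between Q = 288 and Q = 300 of height $4: ½ · (300 + 288) · 4 = $1176.

Consumer surplus falls by $1176 thousand.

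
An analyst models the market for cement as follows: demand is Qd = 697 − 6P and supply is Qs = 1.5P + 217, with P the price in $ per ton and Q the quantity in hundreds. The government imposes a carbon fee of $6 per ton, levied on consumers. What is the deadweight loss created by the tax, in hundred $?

Without the tax, 697 − 6P = 1.5P + 217 gives 7.5P = 480, so P* = $64 and Q* = 313.
With the tax collected from consumers, demand (in seller-price terms) shifts: Qd = 697 − 6(P + 6).
Solving gives Q = 305.8 with consumers paying $65.2 and suppliers receiving $59.2 (the $6 wedge).
Quantity falls by |ΔQ| = |313 − 305.8| = 7.2.
DWL = ½ · t · |ΔQ| = ½ · 6 · 7.2 = $21.6.

Deadweight loss = $21.6 hundred.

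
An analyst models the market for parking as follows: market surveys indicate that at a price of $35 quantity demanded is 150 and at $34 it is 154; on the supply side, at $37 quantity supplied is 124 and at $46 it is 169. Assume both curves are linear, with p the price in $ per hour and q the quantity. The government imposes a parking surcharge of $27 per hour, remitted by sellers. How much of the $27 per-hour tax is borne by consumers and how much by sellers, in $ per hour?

Consumers bear $15 per hour; sellers bear $12 per hour.

Demand slope: (154 − 150)/(34 − 35) = -4, so qd = 290 − 4p.
Supply slope: (169 − 124)/(46 − 37) = 5, so qs = 5p − 61.
Without the tax, 290 − 4p = 5p − 61 gives 9p = 351, so p* = $39 and q* = 134.
With the tax collected from sellers, supply shifts: qs = 5(p − 27) − 61.
New equilibrium: consumers pay $54, sellers receive $27, q = 74. (Wedge: pb − ps = 27.)
Burden on consumers: $15; on sellers: $12. (They sum to $27.)
The less price-elastic side of the market bears the larger share of a per-unit tax.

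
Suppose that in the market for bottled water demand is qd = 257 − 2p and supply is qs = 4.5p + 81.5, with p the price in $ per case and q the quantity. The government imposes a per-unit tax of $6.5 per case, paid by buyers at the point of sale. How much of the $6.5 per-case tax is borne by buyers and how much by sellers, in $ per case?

Before the tax: set 257 − 2p = 4.5p + 81.5 → p* = $27, q* = 203.
With the tax collected from buyers, demand (in seller-price terms) shifts: qd = 257 − 2(p + 6.5).
Solving gives q = 194 with buyers paying $31.5 and sellers receiving $25 (the $6.5 wedge).
Burden on buyers: $4.5; on sellers: $2. (They sum to $6.5.)
The less price-elastic side of the market bears the larger share of a per-unit tax.

Buyers bear $4.5 per case; sellers bear $2 per case.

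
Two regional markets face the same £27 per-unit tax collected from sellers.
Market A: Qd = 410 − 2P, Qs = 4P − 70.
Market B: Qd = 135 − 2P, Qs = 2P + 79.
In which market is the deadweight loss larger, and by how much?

Market A: pre-tax P* = £80, Q* = 250; post-tax Q = 214; deadweight loss = £486.
Market B: pre-tax P* = £14, Q* = 107; post-tax Q = 80; deadweight loss = £364.5.
Difference: £486 vs £364.5 → market A is larger by £121.5.

Market A, by £121.5.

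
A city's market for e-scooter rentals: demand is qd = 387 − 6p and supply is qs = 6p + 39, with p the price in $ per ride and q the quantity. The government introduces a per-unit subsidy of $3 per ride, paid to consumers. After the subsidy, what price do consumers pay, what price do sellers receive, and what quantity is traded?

Consumers pay $27.5; sellers receive $30.5; quantity = 222.

Without the subsidy, 387 − 6p = 6p + 39 gives 12p = 348, so p* = $29 and q* = 213.
With a per-unit subsidy paid to consumers, each effectively pays p − 3, so demand becomes qd = 387 − 6(p − 3).
New equilibrium: consumers pay $27.5, sellers receive $30.5, q = 222. (Wedge: pb − ps = −3.)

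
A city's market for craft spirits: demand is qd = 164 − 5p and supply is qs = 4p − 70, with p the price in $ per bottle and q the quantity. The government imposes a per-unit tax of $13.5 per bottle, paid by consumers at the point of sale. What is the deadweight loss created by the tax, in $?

Deadweight loss = $202.5.

Before the tax: set 164 − 5p = 4p − 70 → p* = $26, q* = 34.
With the tax collected from consumers, demand (in seller-price terms) shifts: qd = 164 − 5(p + 13.5).
Solving gives q = 4 with consumers paying $32 and sellers receiving $18.5 (the $13.5 wedge).
Quantity falls by |ΔQ| = |34 − 4| = 30.
DWL = ½ · t · |ΔQ| = ½ · 13.5 · 30 = $202.5.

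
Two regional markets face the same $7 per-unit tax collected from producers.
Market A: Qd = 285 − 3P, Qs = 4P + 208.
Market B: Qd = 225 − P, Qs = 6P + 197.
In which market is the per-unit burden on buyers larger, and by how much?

Market B, by $2.

Market A: pre-tax P* = $11, Q* = 252; post-tax Q = 240; per-unit burden on buyers = $4.
Market B: pre-tax P* = $4, Q* = 221; post-tax Q = 215; per-unit burden on buyers = $6.
Difference: $4 vs $6 → market B is larger by $2.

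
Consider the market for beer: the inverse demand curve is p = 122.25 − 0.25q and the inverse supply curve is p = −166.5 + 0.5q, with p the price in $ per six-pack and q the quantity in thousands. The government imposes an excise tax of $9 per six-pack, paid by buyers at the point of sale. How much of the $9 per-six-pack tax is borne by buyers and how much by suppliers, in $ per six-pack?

Buyers bear $3 per six-pack; suppliers bear $6 per six-pack.

Inverting to q(p) form: qd = 489 − 4p; qs = 2p + 333.
Before the tax: set 489 − 4p = 2p + 333 → p* = $26, q* = 385.
With the tax collected from buyers, demand (in seller-price terms) shifts: qd = 489 − 4(p + 9).
New equilibrium: buyers pay $29, suppliers receive $20, q = 373. (Wedge: pb − ps = 9.)
Burden on buyers: $3; on suppliers: $6. (They sum to $9.)
The less price-elastic side of the market bears the larger share of a per-unit tax.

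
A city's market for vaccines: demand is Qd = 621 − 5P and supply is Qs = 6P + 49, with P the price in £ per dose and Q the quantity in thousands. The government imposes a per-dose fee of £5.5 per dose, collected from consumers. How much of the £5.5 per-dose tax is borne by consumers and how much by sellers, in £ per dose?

Without the tax, 621 − 5P = 6P + 49 gives 11P = 572, so P* = £52 and Q* = 361.
With the tax collected from consumers, demand (in seller-price terms) shifts: Qd = 621 − 5(P + 5.5).
Solving gives Q = 346 with consumers paying £55 and sellers receiving £49.5 (the £5.5 wedge).
Burden on consumers: £3; on sellers: £2.5. (They sum to £5.5.)

Consumers bear £3 per dose; sellers bear £2.5 per dose.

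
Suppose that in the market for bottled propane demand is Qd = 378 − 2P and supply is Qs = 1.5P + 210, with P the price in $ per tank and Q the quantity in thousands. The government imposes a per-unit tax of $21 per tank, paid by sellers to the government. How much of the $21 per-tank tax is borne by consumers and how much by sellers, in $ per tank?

Consumers bear $9 per tank; sellers bear $12 per tank.

Without the tax, 378 − 2P = 1.5P + 210 gives 3.5P = 168, so P* = $48 and Q* = 282.
With the tax collected from sellers, supply shifts: Qs = 1.5(P − 21) + 210.
Solving gives Q = 264 with consumers paying $57 and sellers receiving $36 (the $21 wedge).
Burden on consumers: $9; on sellers: $12. (They sum to $21.)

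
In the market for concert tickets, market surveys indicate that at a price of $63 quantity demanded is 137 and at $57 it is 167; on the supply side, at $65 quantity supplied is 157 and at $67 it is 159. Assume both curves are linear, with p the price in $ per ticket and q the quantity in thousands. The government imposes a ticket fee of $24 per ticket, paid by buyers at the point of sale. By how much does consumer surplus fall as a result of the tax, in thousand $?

Demand slope: (167 − 137)/(57 − 63) = -5, so qd = 452 − 5p.
Supply slope: (159 − 157)/(67 − 65) = 1, so qs = p + 92.
Without the tax, 452 − 5p = p + 92 gives 6p = 360, so p* = $60 and q* = 152.
With the tax collected from buyers, demand (in seller-price terms) shifts: qd = 452 − 5(p + 24).
New equilibrium: buyers pay $64, suppliers receive $40, q = 132. (Wedge: pb − ps = 24.)
ΔCS is the trapezoid between Q = 132 and Q = 152 of height $4: ½ · (152 + 132) · 4 = $568.

Consumer surplus falls by $568 thousand.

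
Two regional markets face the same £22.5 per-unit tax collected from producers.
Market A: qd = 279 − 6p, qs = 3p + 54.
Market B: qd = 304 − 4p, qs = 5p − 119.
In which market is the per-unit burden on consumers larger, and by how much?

Market A: pre-tax p* = £25, q* = 129; post-tax q = 84; per-unit burden on consumers = £7.5.
Market B: pre-tax p* = £47, q* = 116; post-tax q = 66; per-unit burden on consumers = £12.5.
Difference: £7.5 vs £12.5 → market B is larger by £5.

Market B, by £5.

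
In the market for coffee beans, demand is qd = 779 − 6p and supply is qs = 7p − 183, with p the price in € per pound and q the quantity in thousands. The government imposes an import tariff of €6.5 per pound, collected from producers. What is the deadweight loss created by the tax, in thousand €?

Without the tax, 779 − 6p = 7p − 183 gives 13p = 962, so p* = €74 and q* = 335.
With the tax collected from producers, supply shifts: qs = 7(p − 6.5) − 183.
New equilibrium: buyers pay €77.5, producers receive €71, q = 314. (Wedge: pb − ps = 6.5.)
Quantity falls by |ΔQ| = |335 − 314| = 21.
DWL = ½ · t · |ΔQ| = ½ · 6.5 · 21 = €68.25.

Deadweight loss = €68.25 thousand.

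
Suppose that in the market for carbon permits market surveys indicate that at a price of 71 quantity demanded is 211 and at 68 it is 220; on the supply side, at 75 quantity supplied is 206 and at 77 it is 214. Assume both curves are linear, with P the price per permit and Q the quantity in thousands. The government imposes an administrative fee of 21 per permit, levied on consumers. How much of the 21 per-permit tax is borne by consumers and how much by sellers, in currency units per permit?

Demand slope: (220 − 211)/(68 − 71) = -3, so Qd = 424 − 3P.
Supply slope: (214 − 206)/(77 − 75) = 4, so Qs = 4P − 94.
Before the tax: set 424 − 3P = 4P − 94 → P* = 74, Q* = 202.
With the tax collected from consumers, demand (in seller-price terms) shifts: Qd = 424 − 3(P + 21).
Solving gives Q = 166 with consumers paying 86 and sellers receiving 65 (the 21 wedge).
Burden on consumers: 12; on sellers: 9. (They sum to 21.)

Consumers bear 12 per permit; sellers bear 9 per permit.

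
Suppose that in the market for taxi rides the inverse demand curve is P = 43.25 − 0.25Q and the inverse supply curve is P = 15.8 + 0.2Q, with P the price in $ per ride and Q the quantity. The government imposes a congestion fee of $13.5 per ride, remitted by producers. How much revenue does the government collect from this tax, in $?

Tax revenue = $418.5.

Rewrite in direct form: Qd = 173 − 4P and Qs = 5P − 79.
Without the tax, 173 − 4P = 5P − 79 gives 9P = 252, so P* = $28 and Q* = 61.
With the tax collected from producers, supply shifts: Qs = 5(P − 13.5) − 79.
Solving gives Q = 31 with buyers paying $35.5 and producers receiving $22 (the $13.5 wedge).
Revenue = t · Q = 13.5 · 31 = $418.5.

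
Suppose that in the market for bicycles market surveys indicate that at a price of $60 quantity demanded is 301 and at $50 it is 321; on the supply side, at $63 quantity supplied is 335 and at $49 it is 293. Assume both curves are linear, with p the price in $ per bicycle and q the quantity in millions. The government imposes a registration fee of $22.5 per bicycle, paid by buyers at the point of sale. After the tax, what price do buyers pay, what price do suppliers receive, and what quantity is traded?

Demand slope: (321 − 301)/(50 − 60) = -2, so qd = 421 − 2p.
Supply slope: (293 − 335)/(49 − 63) = 3, so qs = 3p + 146.
Without the tax, 421 − 2p = 3p + 146 gives 5p = 275, so p* = $55 and q* = 311.
With the tax collected from buyers, demand (in seller-price terms) shifts: qd = 421 − 2(p + 22.5).
New equilibrium: buyers pay $68.5, suppliers receive $46, q = 284. (Wedge: pb − ps = 22.5.)
The less price-elastic side of the market bears the larger share of a per-unit tax.

Buyers pay $68.5; suppliers receive $46; quantity = 284.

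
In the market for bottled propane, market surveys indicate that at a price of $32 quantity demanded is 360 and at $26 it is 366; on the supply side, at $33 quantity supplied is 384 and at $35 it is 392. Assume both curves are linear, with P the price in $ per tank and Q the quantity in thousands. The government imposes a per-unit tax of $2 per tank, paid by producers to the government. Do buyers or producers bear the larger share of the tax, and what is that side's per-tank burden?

Buyers bear the larger share: $1.6 per tank.

Demand slope: (366 − 360)/(26 − 32) = -1, so Qd = 392 − P.
Supply slope: (392 − 384)/(35 − 33) = 4, so Qs = 4P + 252.
Without the tax, 392 − P = 4P + 252 gives 5P = 140, so P* = $28 and Q* = 364.
With the tax collected from producers, supply shifts: Qs = 4(P − 2) + 252.
New equilibrium: buyers pay $29.6, producers receive $27.6, Q = 362.4. (Wedge: Pb − Ps = 2.)
Per-tank burden: buyers $1.6, producers $0.4.
Buyers take the larger share because demand is less price-elastic here (demand slope 1 vs supply slope 4).
The less price-elastic side of the market bears the larger share of a per-unit tax.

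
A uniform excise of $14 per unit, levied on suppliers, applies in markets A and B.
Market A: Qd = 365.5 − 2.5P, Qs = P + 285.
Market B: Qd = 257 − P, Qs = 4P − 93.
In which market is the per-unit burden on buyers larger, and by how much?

Market B, by $7.2.

Market A: pre-tax P* = $23, Q* = 308; post-tax Q = 298; per-unit burden on buyers = $4.
Market B: pre-tax P* = $70, Q* = 187; post-tax Q = 175.8; per-unit burden on buyers = $11.2.
Difference: $4 vs $11.2 → market B is larger by $7.2.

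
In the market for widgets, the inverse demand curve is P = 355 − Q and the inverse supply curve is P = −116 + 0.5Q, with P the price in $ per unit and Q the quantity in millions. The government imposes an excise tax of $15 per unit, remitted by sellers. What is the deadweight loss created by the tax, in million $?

Deadweight loss = $75 million.

Rewrite in direct form: Qd = 355 − P and Qs = 2P + 232.
Before the tax: set 355 − P = 2P + 232 → P* = $41, Q* = 314.
With the tax collected from sellers, supply shifts: Qs = 2(P − 15) + 232.
New equilibrium: consumers pay $51, sellers receive $36, Q = 304. (Wedge: Pb − Ps = 15.)
Quantity falls by |ΔQ| = |314 − 304| = 10.
DWL = ½ · t · |ΔQ| = ½ · 15 · 10 = $75.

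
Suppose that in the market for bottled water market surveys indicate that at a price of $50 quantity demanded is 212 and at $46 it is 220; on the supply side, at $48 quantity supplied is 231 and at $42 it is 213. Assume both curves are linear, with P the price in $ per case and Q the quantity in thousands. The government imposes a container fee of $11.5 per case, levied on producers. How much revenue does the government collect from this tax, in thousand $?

Demand slope: (220 − 212)/(46 − 50) = -2, so Qd = 312 − 2P.
Supply slope: (213 − 231)/(42 − 48) = 3, so Qs = 3P + 87.
Without the tax, 312 − 2P = 3P + 87 gives 5P = 225, so P* = $45 and Q* = 222.
With the tax collected from producers, supply shifts: Qs = 3(P − 11.5) + 87.
Solving gives Q = 208.2 with buyers paying $51.9 and producers receiving $40.4 (the $11.5 wedge).
Revenue = t · Q = 11.5 · 208.2 = $2394.3.

Tax revenue = $2394.3 thousand.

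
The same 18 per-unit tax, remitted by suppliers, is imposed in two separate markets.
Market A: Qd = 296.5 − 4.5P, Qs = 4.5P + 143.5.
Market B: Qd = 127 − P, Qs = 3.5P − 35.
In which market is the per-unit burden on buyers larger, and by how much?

Market A: pre-tax P* = 17, Q* = 220; post-tax Q = 179.5; per-unit burden on buyers = 9.
Market B: pre-tax P* = 36, Q* = 91; post-tax Q = 77; per-unit burden on buyers = 14.
Difference: 9 vs 14 → market B is larger by 5.

Market B, by 5.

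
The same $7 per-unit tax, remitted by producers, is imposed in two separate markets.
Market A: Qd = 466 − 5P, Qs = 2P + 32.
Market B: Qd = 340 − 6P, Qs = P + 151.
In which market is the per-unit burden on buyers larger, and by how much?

Market A, by $1.

Market A: pre-tax P* = $62, Q* = 156; post-tax Q = 146; per-unit burden on buyers = $2.
Market B: pre-tax P* = $27, Q* = 178; post-tax Q = 172; per-unit burden on buyers = $1.
Difference: $2 vs $1 → market A is larger by $1.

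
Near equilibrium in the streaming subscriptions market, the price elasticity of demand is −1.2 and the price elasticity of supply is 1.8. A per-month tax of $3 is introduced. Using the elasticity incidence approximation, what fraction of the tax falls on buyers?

Buyers' share ≈ 0.6.

Incidence ratio: buyers' share ≈ εs / (εs + |εd|) = 1.8 / (1.8 + 1.2) = 0.6.
Supply is the more elastic side, so buyers bear the larger share.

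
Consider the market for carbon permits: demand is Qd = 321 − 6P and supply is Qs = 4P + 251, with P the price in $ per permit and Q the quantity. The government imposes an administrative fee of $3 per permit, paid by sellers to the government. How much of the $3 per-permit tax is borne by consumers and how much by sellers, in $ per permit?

Consumers bear $1.2 per permit; sellers bear $1.8 per permit.

Before the tax: set 321 − 6P = 4P + 251 → P* = $7, Q* = 279.
With the tax collected from sellers, supply shifts: Qs = 4(P − 3) + 251.
New equilibrium: consumers pay $8.2, sellers receive $5.2, Q = 271.8. (Wedge: Pb − Ps = 3.)
Burden on consumers: $1.2; on sellers: $1.8. (They sum to $3.)
The less price-elastic side of the market bears the larger share of a per-unit tax.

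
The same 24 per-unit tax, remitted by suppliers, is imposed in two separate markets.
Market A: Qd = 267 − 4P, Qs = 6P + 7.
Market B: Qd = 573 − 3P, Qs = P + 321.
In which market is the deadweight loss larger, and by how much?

Market A, by 475.2.

Market A: pre-tax P* = 26, Q* = 163; post-tax Q = 105.4; deadweight loss = 691.2.
Market B: pre-tax P* = 63, Q* = 384; post-tax Q = 366; deadweight loss = 216.
Difference: 691.2 vs 216 → market A is larger by 475.2.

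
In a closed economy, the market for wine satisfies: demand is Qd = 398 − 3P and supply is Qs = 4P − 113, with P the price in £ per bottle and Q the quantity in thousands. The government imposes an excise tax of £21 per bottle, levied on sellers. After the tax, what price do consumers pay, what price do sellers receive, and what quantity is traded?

Consumers pay £85; sellers receive £64; quantity = 143.

Without the tax, 398 − 3P = 4P − 113 gives 7P = 511, so P* = £73 and Q* = 179.
With the tax collected from sellers, supply shifts: Qs = 4(P − 21) − 113.
Solving gives Q = 143 with consumers paying £85 and sellers receiving £64 (the £21 wedge).
The less price-elastic side of the market bears the larger share of a per-unit tax.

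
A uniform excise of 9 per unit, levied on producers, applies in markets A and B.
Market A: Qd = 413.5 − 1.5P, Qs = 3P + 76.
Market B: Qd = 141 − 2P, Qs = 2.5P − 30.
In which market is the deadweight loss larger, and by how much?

Market A: pre-tax P* = 75, Q* = 301; post-tax Q = 292; deadweight loss = 40.5.
Market B: pre-tax P* = 38, Q* = 65; post-tax Q = 55; deadweight loss = 45.
Difference: 40.5 vs 45 → market B is larger by 4.5.

Market B, by 4.5.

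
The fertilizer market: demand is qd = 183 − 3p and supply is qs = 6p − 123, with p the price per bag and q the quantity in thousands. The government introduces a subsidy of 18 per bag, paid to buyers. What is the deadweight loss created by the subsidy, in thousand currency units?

Before the subsidy: set 183 − 3p = 6p − 123 → p* = 34, q* = 81.
With a per-unit subsidy paid to buyers, each effectively pays p − 18, so demand becomes qd = 183 − 3(p − 18).
Solving gives q = 117 with buyers paying 22 and suppliers receiving 40 (the 18 wedge).
Quantity rises by |ΔQ| = |81 − 117| = 36.
DWL = ½ · t · |ΔQ| = ½ · 18 · 36 = 324.

Deadweight loss = 324 thousand.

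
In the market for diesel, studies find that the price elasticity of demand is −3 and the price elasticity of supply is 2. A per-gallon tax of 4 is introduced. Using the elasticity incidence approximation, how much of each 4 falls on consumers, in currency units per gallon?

Consumers bear ≈ 1.6 per gallon.

Incidence ratio: consumers' share ≈ εs / (εs + |εd|) = 2 / (2 + 3) = 0.4.
So consumers bear ≈ 0.4 × 4 = 1.6; suppliers bear 2.4.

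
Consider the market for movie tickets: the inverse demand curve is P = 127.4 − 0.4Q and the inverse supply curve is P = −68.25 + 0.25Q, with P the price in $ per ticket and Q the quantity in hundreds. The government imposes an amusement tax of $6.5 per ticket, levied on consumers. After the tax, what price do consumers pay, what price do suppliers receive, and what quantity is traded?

Rewrite in direct form: Qd = 318.5 − 2.5P and Qs = 4P + 273.
Without the tax, 318.5 − 2.5P = 4P + 273 gives 6.5P = 45.5, so P* = $7 and Q* = 301.
With the tax collected from consumers, demand (in seller-price terms) shifts: Qd = 318.5 − 2.5(P + 6.5).
Solving gives Q = 291 with consumers paying $11 and suppliers receiving $4.5 (the $6.5 wedge).

Consumers pay $11; suppliers receive $4.5; quantity = 291.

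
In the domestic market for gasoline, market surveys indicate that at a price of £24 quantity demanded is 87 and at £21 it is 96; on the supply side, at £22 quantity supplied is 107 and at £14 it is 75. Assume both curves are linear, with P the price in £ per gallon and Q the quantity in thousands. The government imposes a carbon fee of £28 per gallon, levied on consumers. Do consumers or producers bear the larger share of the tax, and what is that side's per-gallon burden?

Demand slope: (96 − 87)/(21 − 24) = -3, so Qd = 159 − 3P.
Supply slope: (75 − 107)/(14 − 22) = 4, so Qs = 4P + 19.
Before the tax: set 159 − 3P = 4P + 19 → P* = £20, Q* = 99.
With the tax collected from consumers, demand (in seller-price terms) shifts: Qd = 159 − 3(P + 28).
Solving gives Q = 51 with consumers paying £36 and producers receiving £8 (the £28 wedge).
Per-gallon burden: consumers £16, producers £12.
Consumers take the larger share because demand is less price-elastic here (demand slope 3 vs supply slope 4).
The less price-elastic side of the market bears the larger share of a per-unit tax.

Consumers bear the larger share: £16 per gallon.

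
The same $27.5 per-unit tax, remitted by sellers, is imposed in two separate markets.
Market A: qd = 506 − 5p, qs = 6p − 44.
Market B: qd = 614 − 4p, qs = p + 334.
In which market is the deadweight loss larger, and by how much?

Market A: pre-tax p* = $50, q* = 256; post-tax q = 181; deadweight loss = $1031.25.
Market B: pre-tax p* = $56, q* = 390; post-tax q = 368; deadweight loss = $302.5.
Difference: $1031.25 vs $302.5 → market A is larger by $728.75.

Market A, by $728.75.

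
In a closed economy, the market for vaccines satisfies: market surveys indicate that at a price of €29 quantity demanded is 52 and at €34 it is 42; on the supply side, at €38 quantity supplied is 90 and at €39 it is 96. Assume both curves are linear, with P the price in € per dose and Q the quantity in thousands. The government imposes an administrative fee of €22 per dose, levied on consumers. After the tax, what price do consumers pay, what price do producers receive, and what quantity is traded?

Demand slope: (42 − 52)/(34 − 29) = -2, so Qd = 110 − 2P.
Supply slope: (96 − 90)/(39 − 38) = 6, so Qs = 6P − 138.
Before the tax: set 110 − 2P = 6P − 138 → P* = €31, Q* = 48.
With the tax collected from consumers, demand (in seller-price terms) shifts: Qd = 110 − 2(P + 22).
New equilibrium: consumers pay €47.5, producers receive €25.5, Q = 15. (Wedge: Pb − Ps = 22.)
The less price-elastic side of the market bears the larger share of a per-unit tax.

Consumers pay €47.5; producers receive €25.5; quantity = 15.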